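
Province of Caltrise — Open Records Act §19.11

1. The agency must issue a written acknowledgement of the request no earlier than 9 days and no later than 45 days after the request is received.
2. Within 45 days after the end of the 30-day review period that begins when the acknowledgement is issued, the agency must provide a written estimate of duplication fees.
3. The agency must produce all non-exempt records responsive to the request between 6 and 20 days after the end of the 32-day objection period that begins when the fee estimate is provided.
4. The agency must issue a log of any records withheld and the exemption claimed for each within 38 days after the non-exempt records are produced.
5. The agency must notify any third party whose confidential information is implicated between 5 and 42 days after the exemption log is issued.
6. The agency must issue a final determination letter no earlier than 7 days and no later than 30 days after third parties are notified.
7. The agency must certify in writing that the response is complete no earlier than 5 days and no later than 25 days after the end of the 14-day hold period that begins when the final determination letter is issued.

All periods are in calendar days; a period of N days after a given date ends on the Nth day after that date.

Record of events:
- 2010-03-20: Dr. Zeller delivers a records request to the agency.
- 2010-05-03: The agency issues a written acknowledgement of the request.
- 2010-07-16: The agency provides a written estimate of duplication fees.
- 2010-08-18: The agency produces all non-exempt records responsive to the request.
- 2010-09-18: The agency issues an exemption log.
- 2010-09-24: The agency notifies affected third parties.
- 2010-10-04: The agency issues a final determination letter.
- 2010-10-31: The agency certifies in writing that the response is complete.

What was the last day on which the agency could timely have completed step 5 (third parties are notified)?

Step 5 runs from 2010-09-18, when the exemption log is issued. The window is 5–42 days after 2010-09-18; it closes on 2010-10-30.

2010-10-30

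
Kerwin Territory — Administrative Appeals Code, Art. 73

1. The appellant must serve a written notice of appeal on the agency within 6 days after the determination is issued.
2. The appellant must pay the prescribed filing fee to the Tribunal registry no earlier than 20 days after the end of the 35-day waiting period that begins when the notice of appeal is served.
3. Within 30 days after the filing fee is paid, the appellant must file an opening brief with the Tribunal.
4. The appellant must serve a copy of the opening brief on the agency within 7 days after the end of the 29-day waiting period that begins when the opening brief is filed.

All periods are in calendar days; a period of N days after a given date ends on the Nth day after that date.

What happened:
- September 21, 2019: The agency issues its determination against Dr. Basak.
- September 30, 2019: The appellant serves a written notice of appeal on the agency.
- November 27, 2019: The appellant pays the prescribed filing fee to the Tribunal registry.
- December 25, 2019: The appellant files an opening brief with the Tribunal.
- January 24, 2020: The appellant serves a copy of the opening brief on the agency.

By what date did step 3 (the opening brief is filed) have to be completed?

Step 3 runs from November 27, 2019, when the filing fee is paid. 30 days after November 27, 2019 is December 27, 2019.

December 27, 2019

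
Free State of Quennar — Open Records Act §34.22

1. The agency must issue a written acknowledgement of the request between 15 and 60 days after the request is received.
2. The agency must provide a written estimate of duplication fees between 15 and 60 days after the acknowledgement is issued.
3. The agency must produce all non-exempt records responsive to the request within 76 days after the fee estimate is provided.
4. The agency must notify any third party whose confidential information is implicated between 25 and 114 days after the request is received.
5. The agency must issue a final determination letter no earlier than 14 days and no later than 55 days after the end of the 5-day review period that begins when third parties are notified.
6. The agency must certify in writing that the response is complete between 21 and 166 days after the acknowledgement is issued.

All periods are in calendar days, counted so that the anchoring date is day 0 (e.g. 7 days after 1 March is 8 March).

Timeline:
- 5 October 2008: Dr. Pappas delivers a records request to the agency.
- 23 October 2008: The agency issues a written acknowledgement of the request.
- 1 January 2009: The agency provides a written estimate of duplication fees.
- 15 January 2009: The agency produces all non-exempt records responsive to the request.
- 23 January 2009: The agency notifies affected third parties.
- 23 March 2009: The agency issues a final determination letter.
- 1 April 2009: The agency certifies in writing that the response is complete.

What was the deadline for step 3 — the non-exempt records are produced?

Step 3 runs from 1 January 2009, when the fee estimate is provided. 76 days after 1 January 2009 is 18 March 2009.

18 March 2009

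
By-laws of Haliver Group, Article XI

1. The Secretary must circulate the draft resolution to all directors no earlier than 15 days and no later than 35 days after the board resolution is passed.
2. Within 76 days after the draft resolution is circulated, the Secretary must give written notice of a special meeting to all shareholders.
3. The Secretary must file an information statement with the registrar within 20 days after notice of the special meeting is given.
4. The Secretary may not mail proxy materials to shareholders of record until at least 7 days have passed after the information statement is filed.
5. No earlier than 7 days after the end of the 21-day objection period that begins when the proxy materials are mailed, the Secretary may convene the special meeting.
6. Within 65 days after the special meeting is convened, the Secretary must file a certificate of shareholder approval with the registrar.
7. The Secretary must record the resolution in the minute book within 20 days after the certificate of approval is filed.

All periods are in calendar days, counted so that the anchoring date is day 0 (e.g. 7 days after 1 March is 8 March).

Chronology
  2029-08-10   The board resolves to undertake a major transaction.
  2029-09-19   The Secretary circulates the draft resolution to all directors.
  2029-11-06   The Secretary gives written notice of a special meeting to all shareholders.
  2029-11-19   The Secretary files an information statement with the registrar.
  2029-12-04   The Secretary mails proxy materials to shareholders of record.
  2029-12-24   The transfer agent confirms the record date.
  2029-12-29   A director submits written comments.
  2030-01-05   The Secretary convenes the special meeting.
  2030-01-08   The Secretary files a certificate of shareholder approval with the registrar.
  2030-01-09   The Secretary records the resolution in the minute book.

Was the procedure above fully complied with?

No

Step 1: the window is 15–35 days after 2029-08-10 (when the board resolution is passed), so 2029-08-25 through 2029-09-14; 2029-09-19 is 5 days past the end of the window.
Later steps need not be reached.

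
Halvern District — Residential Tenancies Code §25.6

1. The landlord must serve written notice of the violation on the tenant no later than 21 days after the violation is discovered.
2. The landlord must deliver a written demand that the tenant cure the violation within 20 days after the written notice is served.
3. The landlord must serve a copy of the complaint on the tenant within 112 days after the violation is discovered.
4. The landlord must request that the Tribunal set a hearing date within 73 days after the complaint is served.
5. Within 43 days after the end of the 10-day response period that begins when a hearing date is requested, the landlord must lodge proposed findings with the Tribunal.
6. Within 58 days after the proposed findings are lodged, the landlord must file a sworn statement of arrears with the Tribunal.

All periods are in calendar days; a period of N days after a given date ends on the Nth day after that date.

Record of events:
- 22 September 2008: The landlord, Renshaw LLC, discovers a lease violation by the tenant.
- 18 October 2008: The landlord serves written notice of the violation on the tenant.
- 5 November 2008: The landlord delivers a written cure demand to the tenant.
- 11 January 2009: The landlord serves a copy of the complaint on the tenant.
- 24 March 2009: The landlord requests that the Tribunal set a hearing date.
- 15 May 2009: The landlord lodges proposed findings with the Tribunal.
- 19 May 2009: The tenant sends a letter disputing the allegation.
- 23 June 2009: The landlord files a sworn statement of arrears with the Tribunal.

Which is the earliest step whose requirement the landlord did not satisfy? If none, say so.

Step 1

Step 1 — counting 21 days from 22 September 2008 (when the violation is discovered) gives a deadline of 13 October 2008; done 18 October 2008 — 5 days late.
The procedure was therefore not followed at step 1.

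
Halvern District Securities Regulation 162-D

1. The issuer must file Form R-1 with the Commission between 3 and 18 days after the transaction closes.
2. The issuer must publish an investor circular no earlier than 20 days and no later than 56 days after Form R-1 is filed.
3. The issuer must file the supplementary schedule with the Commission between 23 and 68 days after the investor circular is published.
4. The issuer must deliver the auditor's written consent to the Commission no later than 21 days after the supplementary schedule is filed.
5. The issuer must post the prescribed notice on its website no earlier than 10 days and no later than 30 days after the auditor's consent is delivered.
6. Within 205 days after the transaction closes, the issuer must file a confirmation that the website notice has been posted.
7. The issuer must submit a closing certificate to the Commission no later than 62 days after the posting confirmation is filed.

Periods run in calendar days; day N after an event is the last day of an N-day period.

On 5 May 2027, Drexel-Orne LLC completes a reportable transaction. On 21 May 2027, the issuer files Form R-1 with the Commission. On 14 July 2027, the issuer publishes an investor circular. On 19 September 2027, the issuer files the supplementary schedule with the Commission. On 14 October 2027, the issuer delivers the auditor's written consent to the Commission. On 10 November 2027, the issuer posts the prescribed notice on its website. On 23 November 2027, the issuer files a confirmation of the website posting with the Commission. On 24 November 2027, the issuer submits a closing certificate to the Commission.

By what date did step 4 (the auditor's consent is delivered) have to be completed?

10 October 2027

Step 4 runs from 19 September 2027, when the supplementary schedule is filed. 21 days after 19 September 2027 is 10 October 2027.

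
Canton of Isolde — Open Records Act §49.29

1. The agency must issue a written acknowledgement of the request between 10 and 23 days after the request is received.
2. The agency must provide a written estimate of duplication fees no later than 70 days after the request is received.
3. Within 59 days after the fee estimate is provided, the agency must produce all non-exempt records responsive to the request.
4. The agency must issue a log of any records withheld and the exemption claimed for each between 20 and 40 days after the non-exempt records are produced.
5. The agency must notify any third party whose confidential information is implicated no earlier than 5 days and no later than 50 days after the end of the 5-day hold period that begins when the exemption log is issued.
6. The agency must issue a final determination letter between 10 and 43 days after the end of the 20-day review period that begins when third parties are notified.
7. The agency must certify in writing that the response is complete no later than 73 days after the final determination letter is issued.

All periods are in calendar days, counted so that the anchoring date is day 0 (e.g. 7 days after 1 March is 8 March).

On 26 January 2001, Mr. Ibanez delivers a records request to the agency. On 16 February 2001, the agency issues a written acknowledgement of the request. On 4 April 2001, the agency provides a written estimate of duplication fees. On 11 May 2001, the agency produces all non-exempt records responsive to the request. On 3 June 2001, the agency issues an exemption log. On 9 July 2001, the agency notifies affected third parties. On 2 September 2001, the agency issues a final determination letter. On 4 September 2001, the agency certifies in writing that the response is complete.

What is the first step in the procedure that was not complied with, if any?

None — every step was satisfied

Step 1 — 10 and 23 days from 26 January 2001 (when the request is received) are 5 February 2001 and 18 February 2001 respectively; done 16 February 2001, which is between those dates.
Step 2 — counting 70 days from 26 January 2001 (when the request is received) gives a deadline of 6 April 2001; 4 April 2001 is within that limit.
Step 3 — counting 59 days from 4 April 2001 (when the fee estimate is provided) gives a deadline of 2 June 2001; completed 11 May 2001, before the deadline.
Step 4 — 20 and 40 days from 11 May 2001 (when the non-exempt records are produced) are 31 May 2001 and 20 June 2001 respectively; done 3 June 2001, which is between those dates.
Step 5 — 5 and 50 days from 8 June 2001 (end of the 5-day hold period, which began when the exemption log is issued on 3 June 2001) are 13 June 2001 and 28 July 2001 respectively; done 9 July 2001 — within the window.
Step 6 — 10 and 43 days from 29 July 2001 (end of the 20-day review period, which began when third parties are notified on 9 July 2001) are 8 August 2001 and 10 September 2001 respectively; done 2 September 2001 — within the window.
Step 7 — counting 73 days from 2 September 2001 (when the final determination letter is issued) gives a deadline of 14 November 2001; completed 4 September 2001, before the deadline.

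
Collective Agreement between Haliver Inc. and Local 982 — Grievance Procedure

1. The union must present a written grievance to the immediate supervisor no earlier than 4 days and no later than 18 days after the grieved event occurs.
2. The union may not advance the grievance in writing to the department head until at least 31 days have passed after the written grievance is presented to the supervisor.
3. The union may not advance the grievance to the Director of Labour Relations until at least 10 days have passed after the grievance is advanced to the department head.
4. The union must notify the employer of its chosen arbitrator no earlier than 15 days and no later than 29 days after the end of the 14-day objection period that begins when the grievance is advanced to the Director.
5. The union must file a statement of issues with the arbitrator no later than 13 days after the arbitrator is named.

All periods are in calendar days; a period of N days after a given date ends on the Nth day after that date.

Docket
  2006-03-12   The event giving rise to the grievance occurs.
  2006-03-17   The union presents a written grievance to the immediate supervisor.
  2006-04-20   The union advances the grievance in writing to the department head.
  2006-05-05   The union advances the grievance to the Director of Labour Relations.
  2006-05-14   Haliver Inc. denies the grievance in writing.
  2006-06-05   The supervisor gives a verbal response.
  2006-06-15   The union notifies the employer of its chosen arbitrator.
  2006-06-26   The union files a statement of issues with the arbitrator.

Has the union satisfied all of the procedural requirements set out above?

Yes

(1) the permitted window runs from 2006-03-12 + 4 = 2006-03-16 to 2006-03-12 + 18 = 2006-03-30; done 2006-03-17, which is between those dates.
(2) permitted from 2006-03-17 + 31 days = 2006-04-17 onward; done 2006-04-20, after the minimum wait.
(3) permitted from 2006-04-20 + 10 days = 2006-04-30 onward; 2006-05-05 is on or after that date.
(4) the permitted window runs from 2006-05-19 + 15 = 2006-06-03 to 2006-05-19 + 29 = 2006-06-17; 2006-06-15 falls inside that range.
(5) due by 2006-06-15 + 13 days = 2006-06-28; done 2006-06-26 — timely.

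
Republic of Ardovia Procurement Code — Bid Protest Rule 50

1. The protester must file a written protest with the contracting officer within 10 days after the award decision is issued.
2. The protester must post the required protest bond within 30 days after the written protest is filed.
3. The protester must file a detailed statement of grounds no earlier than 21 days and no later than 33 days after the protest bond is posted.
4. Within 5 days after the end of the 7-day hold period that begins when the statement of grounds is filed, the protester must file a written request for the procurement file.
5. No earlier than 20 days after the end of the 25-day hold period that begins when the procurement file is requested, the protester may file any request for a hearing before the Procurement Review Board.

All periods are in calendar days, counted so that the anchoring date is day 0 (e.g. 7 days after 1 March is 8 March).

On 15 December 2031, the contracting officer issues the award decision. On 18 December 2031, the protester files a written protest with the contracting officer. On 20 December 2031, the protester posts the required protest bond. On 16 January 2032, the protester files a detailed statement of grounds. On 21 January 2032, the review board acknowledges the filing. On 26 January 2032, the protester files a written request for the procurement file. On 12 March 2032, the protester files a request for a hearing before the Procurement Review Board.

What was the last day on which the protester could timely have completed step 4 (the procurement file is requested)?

28 January 2032

The statement of grounds is filed on 16 January 2032; the 7-day hold period therefore ends 23 January 2032, and step 4 runs from that date. 5 days after 23 January 2032 is 28 January 2032.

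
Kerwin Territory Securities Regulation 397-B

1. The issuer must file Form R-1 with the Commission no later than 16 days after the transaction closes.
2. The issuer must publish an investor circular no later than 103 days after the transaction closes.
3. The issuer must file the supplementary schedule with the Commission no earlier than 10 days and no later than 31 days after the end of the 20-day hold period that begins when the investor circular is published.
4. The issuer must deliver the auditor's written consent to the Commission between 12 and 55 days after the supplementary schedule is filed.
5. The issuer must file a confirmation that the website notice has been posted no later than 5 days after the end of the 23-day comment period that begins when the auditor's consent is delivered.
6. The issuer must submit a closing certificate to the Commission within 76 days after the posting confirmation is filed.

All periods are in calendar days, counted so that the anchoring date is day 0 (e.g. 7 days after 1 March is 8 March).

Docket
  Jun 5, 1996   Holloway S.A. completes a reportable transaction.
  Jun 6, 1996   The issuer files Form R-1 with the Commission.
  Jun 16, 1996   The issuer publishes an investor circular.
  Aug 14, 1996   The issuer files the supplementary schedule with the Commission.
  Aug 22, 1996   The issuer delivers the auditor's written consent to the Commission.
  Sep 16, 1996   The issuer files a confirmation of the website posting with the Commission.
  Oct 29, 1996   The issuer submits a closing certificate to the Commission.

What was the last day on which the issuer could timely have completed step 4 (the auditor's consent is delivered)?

Step 4 runs from Aug 14, 1996, when the supplementary schedule is filed. The window is 12–55 days after Aug 14, 1996; it closes on Oct 8, 1996.

Oct 8, 1996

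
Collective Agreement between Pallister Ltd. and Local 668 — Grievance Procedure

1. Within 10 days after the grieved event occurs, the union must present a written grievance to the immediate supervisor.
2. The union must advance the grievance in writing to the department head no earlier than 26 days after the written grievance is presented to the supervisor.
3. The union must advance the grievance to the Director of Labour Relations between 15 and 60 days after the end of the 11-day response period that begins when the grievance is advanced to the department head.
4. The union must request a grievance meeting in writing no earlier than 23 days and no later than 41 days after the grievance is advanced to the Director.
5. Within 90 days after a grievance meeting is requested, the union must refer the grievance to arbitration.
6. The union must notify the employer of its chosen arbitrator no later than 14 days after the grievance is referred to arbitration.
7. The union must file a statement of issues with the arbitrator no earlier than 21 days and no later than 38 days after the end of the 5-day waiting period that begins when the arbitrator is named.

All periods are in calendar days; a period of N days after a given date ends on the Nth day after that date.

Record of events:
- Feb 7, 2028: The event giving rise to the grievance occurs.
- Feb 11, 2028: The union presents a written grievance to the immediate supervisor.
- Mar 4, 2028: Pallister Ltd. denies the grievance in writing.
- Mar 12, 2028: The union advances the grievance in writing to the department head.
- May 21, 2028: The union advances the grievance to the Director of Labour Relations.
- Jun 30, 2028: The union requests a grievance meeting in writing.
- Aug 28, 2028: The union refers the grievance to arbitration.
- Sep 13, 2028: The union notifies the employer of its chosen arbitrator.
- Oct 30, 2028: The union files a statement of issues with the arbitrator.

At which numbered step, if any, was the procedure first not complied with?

(1) due by Feb 7, 2028 + 10 days = Feb 17, 2028; done Feb 11, 2028 — timely.
(2) permitted from Feb 11, 2028 + 26 days = Mar 8, 2028 onward; done Mar 12, 2028, after the minimum wait.
(3) the permitted window runs from Mar 23, 2028 + 15 = Apr 7, 2028 to Mar 23, 2028 + 60 = May 22, 2028; May 21, 2028 falls inside that range.
(4) the permitted window runs from May 21, 2028 + 23 = Jun 13, 2028 to May 21, 2028 + 41 = Jul 1, 2028; done Jun 30, 2028 — within the window.
(5) due by Jun 30, 2028 + 90 days = Sep 28, 2028; completed Aug 28, 2028, before the deadline.
(6) due by Aug 28, 2028 + 14 days = Sep 11, 2028; done Sep 13, 2028 — 2 days late.
No need to go further; step 6 was not satisfied.

Step 6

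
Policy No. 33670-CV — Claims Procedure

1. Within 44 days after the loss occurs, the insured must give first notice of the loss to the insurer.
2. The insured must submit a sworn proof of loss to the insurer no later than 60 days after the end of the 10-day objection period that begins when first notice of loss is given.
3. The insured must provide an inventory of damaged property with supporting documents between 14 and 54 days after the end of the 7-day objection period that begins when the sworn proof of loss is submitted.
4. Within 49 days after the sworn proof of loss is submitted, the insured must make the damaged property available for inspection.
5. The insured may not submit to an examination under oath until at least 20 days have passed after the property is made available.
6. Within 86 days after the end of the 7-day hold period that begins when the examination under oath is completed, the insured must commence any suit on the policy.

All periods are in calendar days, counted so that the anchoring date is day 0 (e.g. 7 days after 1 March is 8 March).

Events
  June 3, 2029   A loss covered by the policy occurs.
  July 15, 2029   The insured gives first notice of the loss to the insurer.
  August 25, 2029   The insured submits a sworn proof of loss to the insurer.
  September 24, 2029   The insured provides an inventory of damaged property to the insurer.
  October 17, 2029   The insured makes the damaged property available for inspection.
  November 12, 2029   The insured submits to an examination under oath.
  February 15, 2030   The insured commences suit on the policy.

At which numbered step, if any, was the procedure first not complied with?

Step 1 — counting 44 days from June 3, 2029 (when the loss occurs) gives a deadline of July 17, 2029; July 15, 2029 is within that limit.
Step 2 — counting 60 days from July 25, 2029 (end of the 10-day objection period, which began when first notice of loss is given on July 15, 2029) gives a deadline of September 23, 2029; August 25, 2029 is within that limit.
Step 3 — 14 and 54 days from September 1, 2029 (end of the 7-day objection period, which began when the sworn proof of loss is submitted on August 25, 2029) are September 15, 2029 and October 25, 2029 respectively; done September 24, 2029 — within the window.
Step 4 — counting 49 days from August 25, 2029 (when the sworn proof of loss is submitted) gives a deadline of October 13, 2029; done October 17, 2029 — 4 days late.

Step 4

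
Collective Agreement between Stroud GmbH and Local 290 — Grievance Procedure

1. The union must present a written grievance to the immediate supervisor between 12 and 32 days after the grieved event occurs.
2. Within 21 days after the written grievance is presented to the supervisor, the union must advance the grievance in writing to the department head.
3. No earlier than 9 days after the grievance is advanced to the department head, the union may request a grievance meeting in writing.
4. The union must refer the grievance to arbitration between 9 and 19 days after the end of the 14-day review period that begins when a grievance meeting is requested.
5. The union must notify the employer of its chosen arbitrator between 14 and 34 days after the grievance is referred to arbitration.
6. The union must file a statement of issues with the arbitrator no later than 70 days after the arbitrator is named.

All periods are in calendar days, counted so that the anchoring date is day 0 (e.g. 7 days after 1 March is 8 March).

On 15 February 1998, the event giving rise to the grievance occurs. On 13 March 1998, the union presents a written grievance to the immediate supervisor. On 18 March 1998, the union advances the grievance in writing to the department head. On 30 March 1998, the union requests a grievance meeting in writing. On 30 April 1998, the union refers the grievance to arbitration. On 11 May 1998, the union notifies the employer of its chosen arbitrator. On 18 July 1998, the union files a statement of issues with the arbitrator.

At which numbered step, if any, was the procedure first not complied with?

Step 5

Step 1 — 12 and 32 days from 15 February 1998 (when the grieved event occurs) are 27 February 1998 and 19 March 1998 respectively; done 13 March 1998 — within the window.
Step 2 — counting 21 days from 13 March 1998 (when the written grievance is presented to the supervisor) gives a deadline of 3 April 1998; 18 March 1998 is within that limit.
Step 3 — must wait 9 days from 18 March 1998 (when the grievance is advanced to the department head), so not before 27 March 1998; 30 March 1998 is on or after that date.
Step 4 — 9 and 19 days from 13 April 1998 (end of the 14-day review period, which began when a grievance meeting is requested on 30 March 1998) are 22 April 1998 and 2 May 1998 respectively; 30 April 1998 falls inside that range.
Step 5 — 14 and 34 days from 30 April 1998 (when the grievance is referred to arbitration) are 14 May 1998 and 3 June 1998 respectively; done 11 May 1998 — 3 days before the window opened.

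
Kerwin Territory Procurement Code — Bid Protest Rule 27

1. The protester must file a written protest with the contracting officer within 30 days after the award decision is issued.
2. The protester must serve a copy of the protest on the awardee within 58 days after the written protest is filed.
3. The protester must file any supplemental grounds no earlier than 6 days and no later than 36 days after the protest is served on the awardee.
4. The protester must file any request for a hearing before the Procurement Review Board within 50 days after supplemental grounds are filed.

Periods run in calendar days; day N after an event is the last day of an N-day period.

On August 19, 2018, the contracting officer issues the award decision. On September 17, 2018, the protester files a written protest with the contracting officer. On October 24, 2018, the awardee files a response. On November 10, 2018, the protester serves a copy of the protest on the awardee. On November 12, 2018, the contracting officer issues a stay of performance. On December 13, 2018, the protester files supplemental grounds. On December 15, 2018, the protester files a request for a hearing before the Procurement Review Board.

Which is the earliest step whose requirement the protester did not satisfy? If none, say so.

Step 1 — counting 30 days from August 19, 2018 (when the award decision is issued) gives a deadline of September 18, 2018; September 17, 2018 is within that limit.
Step 2 — counting 58 days from September 17, 2018 (when the written protest is filed) gives a deadline of November 14, 2018; done November 10, 2018 — timely.
Step 3 — 6 and 36 days from November 10, 2018 (when the protest is served on the awardee) are November 16, 2018 and December 16, 2018 respectively; December 13, 2018 falls inside that range.
Step 4 — counting 50 days from December 13, 2018 (when supplemental grounds are filed) gives a deadline of February 1, 2019; done December 15, 2018 — timely.

None — every step was satisfied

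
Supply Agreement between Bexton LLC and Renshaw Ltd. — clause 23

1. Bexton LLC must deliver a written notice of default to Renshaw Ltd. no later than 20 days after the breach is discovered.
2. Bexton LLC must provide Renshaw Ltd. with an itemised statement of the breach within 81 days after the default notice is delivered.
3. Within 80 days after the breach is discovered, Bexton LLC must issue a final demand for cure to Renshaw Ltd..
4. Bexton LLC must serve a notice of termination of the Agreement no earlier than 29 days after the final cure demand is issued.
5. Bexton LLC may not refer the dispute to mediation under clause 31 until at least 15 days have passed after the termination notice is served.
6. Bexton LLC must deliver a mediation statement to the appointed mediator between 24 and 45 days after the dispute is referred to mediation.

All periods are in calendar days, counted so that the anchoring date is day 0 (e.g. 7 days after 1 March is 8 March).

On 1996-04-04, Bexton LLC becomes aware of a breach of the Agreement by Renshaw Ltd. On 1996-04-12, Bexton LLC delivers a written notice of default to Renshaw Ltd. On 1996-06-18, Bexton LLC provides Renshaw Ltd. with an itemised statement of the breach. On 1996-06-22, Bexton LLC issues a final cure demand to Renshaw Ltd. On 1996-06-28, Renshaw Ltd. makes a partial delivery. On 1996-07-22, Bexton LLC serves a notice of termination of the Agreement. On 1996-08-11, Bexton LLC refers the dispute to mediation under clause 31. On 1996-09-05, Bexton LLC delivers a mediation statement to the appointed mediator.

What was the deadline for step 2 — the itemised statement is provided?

Step 2 runs from 1996-04-12, when the default notice is delivered. 81 days after 1996-04-12 is 1996-07-02.

1996-07-02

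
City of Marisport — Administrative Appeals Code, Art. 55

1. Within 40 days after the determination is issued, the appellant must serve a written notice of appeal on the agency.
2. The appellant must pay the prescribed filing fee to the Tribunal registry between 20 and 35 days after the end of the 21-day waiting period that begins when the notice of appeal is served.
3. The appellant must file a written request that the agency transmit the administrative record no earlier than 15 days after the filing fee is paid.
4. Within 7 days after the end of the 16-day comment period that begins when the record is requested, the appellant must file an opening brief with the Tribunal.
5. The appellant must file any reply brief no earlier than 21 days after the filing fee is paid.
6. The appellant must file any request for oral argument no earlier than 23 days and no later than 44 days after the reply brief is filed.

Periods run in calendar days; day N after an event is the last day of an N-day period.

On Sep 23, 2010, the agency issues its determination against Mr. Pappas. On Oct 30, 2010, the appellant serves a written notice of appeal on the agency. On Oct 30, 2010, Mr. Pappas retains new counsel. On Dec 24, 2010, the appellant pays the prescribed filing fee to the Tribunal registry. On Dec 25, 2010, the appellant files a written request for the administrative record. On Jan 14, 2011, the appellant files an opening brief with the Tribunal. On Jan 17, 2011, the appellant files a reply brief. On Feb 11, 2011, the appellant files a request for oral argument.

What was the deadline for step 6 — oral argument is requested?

Mar 2, 2011

Step 6 runs from Jan 17, 2011, when the reply brief is filed. The window is 23–44 days after Jan 17, 2011; it closes on Mar 2, 2011.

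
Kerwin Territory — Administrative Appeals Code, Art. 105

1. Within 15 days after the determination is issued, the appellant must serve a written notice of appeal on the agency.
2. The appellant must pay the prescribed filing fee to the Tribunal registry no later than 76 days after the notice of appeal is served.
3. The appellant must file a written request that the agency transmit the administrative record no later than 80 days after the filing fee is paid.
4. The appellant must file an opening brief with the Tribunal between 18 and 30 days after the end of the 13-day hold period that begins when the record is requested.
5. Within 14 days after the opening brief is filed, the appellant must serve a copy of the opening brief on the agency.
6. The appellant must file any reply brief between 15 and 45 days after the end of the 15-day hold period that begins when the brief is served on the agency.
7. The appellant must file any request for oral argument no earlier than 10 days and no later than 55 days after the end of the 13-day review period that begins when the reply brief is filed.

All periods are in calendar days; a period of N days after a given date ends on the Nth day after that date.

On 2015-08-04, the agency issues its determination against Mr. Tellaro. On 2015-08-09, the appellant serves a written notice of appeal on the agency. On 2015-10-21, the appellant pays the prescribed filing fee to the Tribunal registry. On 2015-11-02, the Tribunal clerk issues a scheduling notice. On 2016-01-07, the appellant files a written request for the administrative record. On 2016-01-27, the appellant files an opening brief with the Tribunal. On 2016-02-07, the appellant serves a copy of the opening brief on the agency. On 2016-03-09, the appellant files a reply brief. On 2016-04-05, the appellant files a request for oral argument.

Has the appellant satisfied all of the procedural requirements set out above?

Step 1: 15 days after 2015-08-04 (when the determination is issued) is 2015-08-19; done 2015-08-09 — timely.
Step 2: 76 days after 2015-08-09 (when the notice of appeal is served) is 2015-10-24; completed 2015-10-21, before the deadline.
Step 3: 80 days after 2015-10-21 (when the filing fee is paid) is 2016-01-09; 2016-01-07 is within that limit.
Step 4: the window is 18–30 days after 2016-01-20 (end of the 13-day hold period, which began when the record is requested on 2016-01-07), so 2016-02-07 through 2016-02-19; 2016-01-27 is 11 days too early.
Later steps need not be reached.

No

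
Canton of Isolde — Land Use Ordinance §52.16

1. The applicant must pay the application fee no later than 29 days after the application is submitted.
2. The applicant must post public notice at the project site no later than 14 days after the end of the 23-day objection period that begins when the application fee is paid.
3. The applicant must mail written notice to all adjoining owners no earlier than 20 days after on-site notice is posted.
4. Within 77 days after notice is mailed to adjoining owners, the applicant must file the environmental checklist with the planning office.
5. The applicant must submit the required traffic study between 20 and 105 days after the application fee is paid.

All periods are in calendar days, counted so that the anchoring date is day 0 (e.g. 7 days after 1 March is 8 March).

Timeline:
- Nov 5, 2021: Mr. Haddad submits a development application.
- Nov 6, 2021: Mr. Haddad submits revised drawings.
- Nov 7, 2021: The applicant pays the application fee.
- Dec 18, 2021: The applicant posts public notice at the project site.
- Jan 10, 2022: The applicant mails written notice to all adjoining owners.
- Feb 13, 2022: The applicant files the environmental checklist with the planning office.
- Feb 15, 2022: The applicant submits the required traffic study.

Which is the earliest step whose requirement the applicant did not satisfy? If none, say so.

Step 2

(1) due by Nov 5, 2021 + 29 days = Dec 4, 2021; completed Nov 7, 2021, before the deadline.
(2) due by Nov 30, 2021 + 14 days = Dec 14, 2021; Dec 18, 2021 misses that deadline by 4 days.
No need to go further; step 2 was not satisfied.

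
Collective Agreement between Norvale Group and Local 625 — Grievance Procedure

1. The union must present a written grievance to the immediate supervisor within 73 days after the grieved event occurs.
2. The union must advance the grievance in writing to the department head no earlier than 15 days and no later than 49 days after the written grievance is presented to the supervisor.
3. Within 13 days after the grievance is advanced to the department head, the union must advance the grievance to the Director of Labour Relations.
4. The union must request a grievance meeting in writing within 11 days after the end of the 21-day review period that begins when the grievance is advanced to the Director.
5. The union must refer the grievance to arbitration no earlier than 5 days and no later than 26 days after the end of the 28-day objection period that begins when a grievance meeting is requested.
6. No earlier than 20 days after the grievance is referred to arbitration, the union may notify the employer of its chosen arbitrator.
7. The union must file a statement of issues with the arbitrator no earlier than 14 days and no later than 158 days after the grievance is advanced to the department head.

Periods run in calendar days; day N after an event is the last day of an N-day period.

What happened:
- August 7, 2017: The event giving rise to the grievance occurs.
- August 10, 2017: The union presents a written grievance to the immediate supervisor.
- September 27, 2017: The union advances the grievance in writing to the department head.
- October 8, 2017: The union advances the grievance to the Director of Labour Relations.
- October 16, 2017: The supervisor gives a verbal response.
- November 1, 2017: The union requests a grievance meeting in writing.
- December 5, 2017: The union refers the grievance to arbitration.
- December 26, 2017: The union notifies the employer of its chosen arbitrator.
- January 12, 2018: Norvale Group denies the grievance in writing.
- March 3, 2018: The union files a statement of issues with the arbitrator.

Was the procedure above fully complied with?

Step 1 — counting 73 days from August 7, 2017 (when the grieved event occurs) gives a deadline of October 19, 2017; done August 10, 2017 — timely.
Step 2 — 15 and 49 days from August 10, 2017 (when the written grievance is presented to the supervisor) are August 25, 2017 and September 28, 2017 respectively; done September 27, 2017, which is between those dates.
Step 3 — counting 13 days from September 27, 2017 (when the grievance is advanced to the department head) gives a deadline of October 10, 2017; done October 8, 2017 — timely.
Step 4 — counting 11 days from October 29, 2017 (end of the 21-day review period, which began when the grievance is advanced to the Director on October 8, 2017) gives a deadline of November 9, 2017; November 1, 2017 is within that limit.
Step 5 — 5 and 26 days from November 29, 2017 (end of the 28-day objection period, which began when a grievance meeting is requested on November 1, 2017) are December 4, 2017 and December 25, 2017 respectively; done December 5, 2017 — within the window.
Step 6 — must wait 20 days from December 5, 2017 (when the grievance is referred to arbitration), so not before December 25, 2017; done December 26, 2017 — permitted.
Step 7 — 14 and 158 days from September 27, 2017 (when the grievance is advanced to the department head) are October 11, 2017 and March 4, 2018 respectively; done March 3, 2018 — within the window.

Yes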